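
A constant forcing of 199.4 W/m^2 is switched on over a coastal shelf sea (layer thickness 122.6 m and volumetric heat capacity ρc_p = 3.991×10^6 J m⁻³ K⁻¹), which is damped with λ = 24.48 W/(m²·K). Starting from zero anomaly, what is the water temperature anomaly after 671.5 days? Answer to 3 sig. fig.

7.70 K

Areal heat capacity C = ρc_p × D = 3.991×10^6 × 122.6 = 4.89×10^8 J m⁻² K⁻¹.
τ = C / λ = 4.89×10^8 / 24.48 = 2.00×10^7 s.
Equilibrium anomaly ΔT_eq = F / λ = 199.4 / 24.48 = 8.15 K.
t = 671.5 days = 5.80×10^7 s, so t/τ = 2.90.
ΔT(t) = ΔT_eq (1 − e^(−t/τ)) = 8.15 × (1 − e^−2.90) = 7.70 K.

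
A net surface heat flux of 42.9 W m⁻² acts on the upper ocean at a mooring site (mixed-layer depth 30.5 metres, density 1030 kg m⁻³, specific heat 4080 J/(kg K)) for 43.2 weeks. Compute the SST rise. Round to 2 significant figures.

Areal heat capacity C = ρ c_p D = 1030 × 4080 × 30.5 = 1.28×10^8 J m⁻² K⁻¹.
Net heat input Q = F Δt = 42.9 × (43.2 weeks × 6.048×10^5 s/week) = 1.12×10^9 J/m².
ΔT = Q / C = 1.12×10^9 / 1.28×10^8 = 8.74 K.

8.7 K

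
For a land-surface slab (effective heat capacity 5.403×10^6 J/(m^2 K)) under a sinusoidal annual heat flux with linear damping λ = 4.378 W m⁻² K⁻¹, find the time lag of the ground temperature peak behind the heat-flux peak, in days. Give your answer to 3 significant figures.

Areal heat capacity C = 5.403×10^6 J/(m^2 K) (given).
ω = 2π / 3.15×10^7 s = 1.99×10^-7 s⁻¹.
Phase lag φ = arctan(Cω/λ) = arctan(1.08/4.378) = 0.241 rad.
Time lag = φ / ω = 0.241 / 1.99×10^-7 = 1.21×10^6 s = 14.0 days.

14.0 days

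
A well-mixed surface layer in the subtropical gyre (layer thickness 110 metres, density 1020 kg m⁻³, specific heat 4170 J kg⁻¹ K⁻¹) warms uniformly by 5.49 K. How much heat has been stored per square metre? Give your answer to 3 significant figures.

Areal heat capacity C = ρ c_p D = 1020 × 4170 × 110 = 4.68×10^8 J m⁻² K⁻¹.
ΔQ = C ΔT = 4.68×10^8 × 5.49 = 2.57×10^9 J/m².

2.57×10^9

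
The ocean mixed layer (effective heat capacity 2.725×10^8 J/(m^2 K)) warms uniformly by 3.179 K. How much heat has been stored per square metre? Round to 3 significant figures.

Areal heat capacity C = 2.725×10^8 J/(m^2 K) (given).
ΔQ = C ΔT = 2.72×10^8 × 3.179 = 8.66×10^8 J/m².

8.66×10^8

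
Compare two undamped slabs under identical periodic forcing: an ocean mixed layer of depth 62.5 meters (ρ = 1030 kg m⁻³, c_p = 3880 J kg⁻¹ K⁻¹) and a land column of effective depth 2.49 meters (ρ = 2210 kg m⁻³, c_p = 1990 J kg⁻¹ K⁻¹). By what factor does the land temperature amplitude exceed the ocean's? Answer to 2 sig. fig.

23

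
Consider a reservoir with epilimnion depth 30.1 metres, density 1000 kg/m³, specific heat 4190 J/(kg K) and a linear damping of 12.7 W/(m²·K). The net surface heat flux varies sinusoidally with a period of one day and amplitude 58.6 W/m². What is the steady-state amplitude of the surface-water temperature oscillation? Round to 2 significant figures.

0.0064 K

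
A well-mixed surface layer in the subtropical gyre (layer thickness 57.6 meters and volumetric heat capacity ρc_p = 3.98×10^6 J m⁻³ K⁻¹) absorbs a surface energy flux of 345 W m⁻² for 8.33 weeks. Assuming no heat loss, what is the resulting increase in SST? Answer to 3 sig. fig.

Areal heat capacity C = ρc_p × D = 3.98×10^6 × 57.6 = 2.29×10^8 J m⁻² K⁻¹.
Net heat input Q = F Δt = 345 × (8.33 weeks × 6.048×10^5 s/week) = 1.74×10^9 J/m².
ΔT = Q / C = 1.74×10^9 / 2.29×10^8 = 7.58 K.

7.58 K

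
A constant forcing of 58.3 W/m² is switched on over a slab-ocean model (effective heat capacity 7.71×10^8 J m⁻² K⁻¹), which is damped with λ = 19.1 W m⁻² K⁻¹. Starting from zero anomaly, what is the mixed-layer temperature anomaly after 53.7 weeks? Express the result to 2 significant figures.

1.7 K

Areal heat capacity C = 7.71×10^8 J m⁻² K⁻¹ (given).
τ = C / λ = 7.71×10^8 / 19.1 = 4.04×10^7 s.
Equilibrium anomaly ΔT_eq = F / λ = 58.3 / 19.1 = 3.05 K.
t = 53.7 weeks = 3.25×10^7 s, so t/τ = 0.805.
ΔT(t) = ΔT_eq (1 − e^(−t/τ)) = 3.05 × (1 − e^−0.805) = 1.69 K.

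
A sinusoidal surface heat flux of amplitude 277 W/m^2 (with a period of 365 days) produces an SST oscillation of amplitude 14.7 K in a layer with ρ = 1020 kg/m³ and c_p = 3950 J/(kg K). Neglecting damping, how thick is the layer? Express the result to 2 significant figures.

ω = 2π / 3.15×10^7 s = 1.99×10^-7 s⁻¹.
Required C = F₀ / (A ω) = 277 / (14.7 × 1.99×10^-7) = 9.46×10^7 J/(m²·K).
D = C / (ρ c_p) = 9.46×10^7 / (1020 × 3950) = 23.5 m.

23 m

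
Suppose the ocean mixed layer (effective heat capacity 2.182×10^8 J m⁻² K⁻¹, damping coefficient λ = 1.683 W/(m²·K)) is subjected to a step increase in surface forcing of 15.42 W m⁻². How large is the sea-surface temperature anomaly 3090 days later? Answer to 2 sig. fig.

8.0 K

Areal heat capacity C = 2.182×10^8 J m⁻² K⁻¹ (given).
τ = C / λ = 2.18×10^8 / 1.683 = 1.30×10^8 s.
Equilibrium anomaly ΔT_eq = F / λ = 15.42 / 1.683 = 9.16 K.
t = 3090 days = 2.67×10^8 s, so t/τ = 2.06.
ΔT(t) = ΔT_eq (1 − e^(−t/τ)) = 9.16 × (1 − e^−2.06) = 7.99 K.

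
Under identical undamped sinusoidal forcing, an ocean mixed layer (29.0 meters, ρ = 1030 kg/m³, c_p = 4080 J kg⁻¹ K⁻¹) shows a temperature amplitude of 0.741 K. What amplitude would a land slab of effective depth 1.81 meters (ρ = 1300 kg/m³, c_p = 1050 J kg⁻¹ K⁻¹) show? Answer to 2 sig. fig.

C_ocean = 1.22×10^8 J/(m²·K); C_land = 2.47×10^6 J/(m²·K).
A ∝ 1/C ⇒ A_land = A_ocean × C_ocean/C_land = 0.741 × 49.3 = 36.6 K.

37 K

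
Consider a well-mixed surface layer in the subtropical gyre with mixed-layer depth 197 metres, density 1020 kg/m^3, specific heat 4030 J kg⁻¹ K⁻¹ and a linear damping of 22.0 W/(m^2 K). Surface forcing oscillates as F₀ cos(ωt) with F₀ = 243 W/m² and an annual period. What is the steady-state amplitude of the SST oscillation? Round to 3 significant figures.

1.49 K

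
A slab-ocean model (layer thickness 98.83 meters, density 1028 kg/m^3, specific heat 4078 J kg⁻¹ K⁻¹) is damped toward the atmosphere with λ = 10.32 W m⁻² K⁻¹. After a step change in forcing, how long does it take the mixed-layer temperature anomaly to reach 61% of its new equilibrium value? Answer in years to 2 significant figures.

1.2 years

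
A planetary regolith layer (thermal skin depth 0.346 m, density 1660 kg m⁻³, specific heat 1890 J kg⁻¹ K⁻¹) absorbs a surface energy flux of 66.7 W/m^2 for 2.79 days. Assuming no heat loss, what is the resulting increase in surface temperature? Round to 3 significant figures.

Areal heat capacity C = ρ c_p D = 1660 × 1890 × 0.346 = 1.09×10^6 J/(m^2 K).
Net heat input Q = F Δt = 66.7 × (2.79 days × 86400 s/day) = 1.61×10^7 J/m².
ΔT = Q / C = 1.61×10^7 / 1.09×10^6 = 14.8 K.

14.8 K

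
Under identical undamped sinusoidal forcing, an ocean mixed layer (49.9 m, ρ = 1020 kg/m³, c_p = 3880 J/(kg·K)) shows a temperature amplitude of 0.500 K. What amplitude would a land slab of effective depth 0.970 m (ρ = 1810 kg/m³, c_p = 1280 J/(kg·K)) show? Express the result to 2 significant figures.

44 K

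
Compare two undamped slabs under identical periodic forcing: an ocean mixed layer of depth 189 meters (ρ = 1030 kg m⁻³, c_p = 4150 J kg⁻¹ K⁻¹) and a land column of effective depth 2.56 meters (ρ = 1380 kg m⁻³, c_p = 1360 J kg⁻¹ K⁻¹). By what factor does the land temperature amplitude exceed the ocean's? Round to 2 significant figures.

170

C_ocean = 1030 × 4150 × 189 = 8.08×10^8 J/(m²·K).
C_land = 1380 × 1360 × 2.56 = 4.80×10^6 J/(m²·K).
Undamped amplitude ∝ 1/C, so A_land/A_ocean = C_ocean/C_land = 168.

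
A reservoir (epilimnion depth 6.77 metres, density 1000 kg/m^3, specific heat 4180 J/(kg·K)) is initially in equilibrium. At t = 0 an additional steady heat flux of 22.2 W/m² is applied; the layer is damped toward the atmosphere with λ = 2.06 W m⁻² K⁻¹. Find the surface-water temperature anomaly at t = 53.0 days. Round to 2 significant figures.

Areal heat capacity C = ρ c_p D = 1000 × 4180 × 6.77 = 2.83×10^7 J/(m²·K).
τ = C / λ = 2.83×10^7 / 2.06 = 1.37×10^7 s.
Equilibrium anomaly ΔT_eq = F / λ = 22.2 / 2.06 = 10.8 K.
t = 53.0 days = 4.58×10^6 s, so t/τ = 0.333.
ΔT(t) = ΔT_eq (1 − e^(−t/τ)) = 10.8 × (1 − e^−0.333) = 3.05 K.

3.1 K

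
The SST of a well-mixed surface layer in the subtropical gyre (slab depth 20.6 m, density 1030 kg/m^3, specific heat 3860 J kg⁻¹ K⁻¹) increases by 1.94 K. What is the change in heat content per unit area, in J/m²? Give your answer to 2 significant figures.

1.6×10^8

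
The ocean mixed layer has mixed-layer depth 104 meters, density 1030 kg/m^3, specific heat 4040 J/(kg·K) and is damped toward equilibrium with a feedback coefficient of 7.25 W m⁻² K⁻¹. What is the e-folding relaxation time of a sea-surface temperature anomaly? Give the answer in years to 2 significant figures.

1.9 years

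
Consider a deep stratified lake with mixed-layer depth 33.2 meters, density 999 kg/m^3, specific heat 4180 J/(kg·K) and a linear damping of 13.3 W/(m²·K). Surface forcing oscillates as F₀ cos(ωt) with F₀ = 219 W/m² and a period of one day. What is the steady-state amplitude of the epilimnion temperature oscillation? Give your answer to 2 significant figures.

0.022 K

Areal heat capacity C = ρ c_p D = 999 × 4180 × 33.2 = 1.39×10^8 J m⁻² K⁻¹.
Angular frequency ω = 2π / T = 2π / 86400 s = 7.27×10^-5 s⁻¹.
√((Cω)² + λ²) = √((10100)² + 13.3²) = 10100 W/(m²·K).
Amplitude A = F₀ / √((Cω)²+λ²) = 219 / 10100 = 0.0217 K.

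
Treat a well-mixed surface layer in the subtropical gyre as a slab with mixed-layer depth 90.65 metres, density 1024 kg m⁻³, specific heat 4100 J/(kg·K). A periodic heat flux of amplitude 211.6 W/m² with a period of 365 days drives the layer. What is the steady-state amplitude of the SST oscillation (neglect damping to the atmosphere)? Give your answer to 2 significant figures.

Areal heat capacity C = ρ c_p D = 1024 × 4100 × 90.65 = 3.81×10^8 J/(m^2 K).
Angular frequency ω = 2π / T = 2π / 3.15×10^7 s = 1.99×10^-7 s⁻¹.
Cω = 3.81×10^8 × 1.99×10^-7 = 75.8 W/(m²·K).
Amplitude A = F₀ / (Cω) = 211.6 / 75.8 = 2.79 K.

2.8 K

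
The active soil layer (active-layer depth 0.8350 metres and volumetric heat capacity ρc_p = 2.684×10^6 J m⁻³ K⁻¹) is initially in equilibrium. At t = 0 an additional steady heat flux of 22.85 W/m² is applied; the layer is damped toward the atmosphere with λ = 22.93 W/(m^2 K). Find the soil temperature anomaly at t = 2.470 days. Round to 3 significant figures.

0.884 K

Areal heat capacity C = ρc_p × D = 2.684×10^6 × 0.8350 = 2.24×10^6 J/(m^2 K).
τ = C / λ = 2.24×10^6 / 22.93 = 97700 s.
Equilibrium anomaly ΔT_eq = F / λ = 22.85 / 22.93 = 0.997 K.
t = 2.470 days = 2.13×10^5 s, so t/τ = 2.18.
ΔT(t) = ΔT_eq (1 − e^(−t/τ)) = 0.997 × (1 − e^−2.18) = 0.884 K.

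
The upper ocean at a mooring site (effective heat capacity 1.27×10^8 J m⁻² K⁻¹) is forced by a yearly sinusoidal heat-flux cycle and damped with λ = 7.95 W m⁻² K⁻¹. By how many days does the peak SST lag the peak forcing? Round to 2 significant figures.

Areal heat capacity C = 1.27×10^8 J m⁻² K⁻¹ (given).
ω = 2π / 3.15×10^7 s = 1.99×10^-7 s⁻¹.
Phase lag φ = arctan(Cω/λ) = arctan(25.3/7.95) = 1.27 rad.
Time lag = φ / ω = 1.27 / 1.99×10^-7 = 6.36×10^6 s = 73.6 days.

74 days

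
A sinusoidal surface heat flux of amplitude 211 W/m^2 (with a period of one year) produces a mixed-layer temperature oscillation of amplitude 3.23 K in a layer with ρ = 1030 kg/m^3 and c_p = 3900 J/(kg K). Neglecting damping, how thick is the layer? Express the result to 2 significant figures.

82 m

ω = 2π / 3.15×10^7 s = 1.99×10^-7 s⁻¹.
Required C = F₀ / (A ω) = 211 / (3.23 × 1.99×10^-7) = 3.28×10^8 J/(m²·K).
D = C / (ρ c_p) = 3.28×10^8 / (1030 × 3900) = 81.6 m.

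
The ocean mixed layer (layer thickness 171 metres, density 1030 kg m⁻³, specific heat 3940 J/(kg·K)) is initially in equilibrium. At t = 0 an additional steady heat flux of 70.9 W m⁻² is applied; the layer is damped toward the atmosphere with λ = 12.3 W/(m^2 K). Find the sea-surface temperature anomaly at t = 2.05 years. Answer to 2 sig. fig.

Areal heat capacity C = ρ c_p D = 1030 × 3940 × 171 = 6.94×10^8 J m⁻² K⁻¹.
τ = C / λ = 6.94×10^8 / 12.3 = 5.64×10^7 s.
Equilibrium anomaly ΔT_eq = F / λ = 70.9 / 12.3 = 5.76 K.
t = 2.05 years = 6.47×10^7 s, so t/τ = 1.15.
ΔT(t) = ΔT_eq (1 − e^(−t/τ)) = 5.76 × (1 − e^−1.15) = 3.93 K.

3.9 K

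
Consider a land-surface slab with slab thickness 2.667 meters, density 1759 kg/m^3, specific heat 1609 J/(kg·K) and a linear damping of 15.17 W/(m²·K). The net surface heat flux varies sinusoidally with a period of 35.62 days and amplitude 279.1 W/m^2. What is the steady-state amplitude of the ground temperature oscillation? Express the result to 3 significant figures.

12.9 K

Areal heat capacity C = ρ c_p D = 1759 × 1609 × 2.667 = 7.55×10^6 J m⁻² K⁻¹.
Angular frequency ω = 2π / T = 2π / 3.08×10^6 s = 2.04×10^-6 s⁻¹.
√((Cω)² + λ²) = √((15.4)² + 15.17²) = 21.6 W/(m²·K).
Amplitude A = F₀ / √((Cω)²+λ²) = 279.1 / 21.6 = 12.9 K.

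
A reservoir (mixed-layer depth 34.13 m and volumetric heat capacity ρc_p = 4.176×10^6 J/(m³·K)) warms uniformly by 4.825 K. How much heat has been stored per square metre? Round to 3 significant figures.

Areal heat capacity C = ρc_p × D = 4.176×10^6 × 34.13 = 1.43×10^8 J/(m^2 K).
ΔQ = C ΔT = 1.43×10^8 × 4.825 = 6.88×10^8 J/m².

6.88×10^8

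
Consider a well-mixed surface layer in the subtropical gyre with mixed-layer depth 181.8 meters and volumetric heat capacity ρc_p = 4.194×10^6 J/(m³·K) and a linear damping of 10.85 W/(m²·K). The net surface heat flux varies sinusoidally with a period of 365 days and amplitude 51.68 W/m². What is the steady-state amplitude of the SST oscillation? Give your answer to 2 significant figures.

0.34 K

Areal heat capacity C = ρc_p × D = 4.194×10^6 × 181.8 = 7.62×10^8 J/(m^2 K).
Angular frequency ω = 2π / T = 2π / 3.15×10^7 s = 1.99×10^-7 s⁻¹.
√((Cω)² + λ²) = √((152)² + 10.85²) = 152 W/(m²·K).
Amplitude A = F₀ / √((Cω)²+λ²) = 51.68 / 152 = 0.339 K.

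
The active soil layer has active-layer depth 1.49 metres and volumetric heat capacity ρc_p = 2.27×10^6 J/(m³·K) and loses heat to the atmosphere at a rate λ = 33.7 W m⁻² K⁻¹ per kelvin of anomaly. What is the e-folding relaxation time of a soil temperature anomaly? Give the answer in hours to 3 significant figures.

Areal heat capacity C = ρc_p × D = 2.27×10^6 × 1.49 = 3.38×10^6 J m⁻² K⁻¹.
Relaxation time τ = C / λ = 3.38×10^6 / 33.7 = 1.00×10^5 s.
In hours: 1.00×10^5 s / (3600 s/hour) = 27.9 hours.

27.9 hours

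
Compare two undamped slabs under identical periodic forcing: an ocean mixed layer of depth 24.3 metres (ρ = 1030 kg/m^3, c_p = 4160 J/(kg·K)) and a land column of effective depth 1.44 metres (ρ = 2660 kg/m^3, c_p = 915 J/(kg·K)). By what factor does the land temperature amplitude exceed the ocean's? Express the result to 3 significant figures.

C_ocean = 1030 × 4160 × 24.3 = 1.04×10^8 J/(m²·K).
C_land = 2660 × 915 × 1.44 = 3.50×10^6 J/(m²·K).
Undamped amplitude ∝ 1/C, so A_land/A_ocean = C_ocean/C_land = 29.7.

29.7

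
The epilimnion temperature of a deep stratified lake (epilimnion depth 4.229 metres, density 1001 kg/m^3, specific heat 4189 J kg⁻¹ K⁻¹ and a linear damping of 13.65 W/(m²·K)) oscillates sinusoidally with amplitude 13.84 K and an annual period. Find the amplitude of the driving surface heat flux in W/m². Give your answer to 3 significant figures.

195

Areal heat capacity C = ρ c_p D = 1001 × 4189 × 4.229 = 1.77×10^7 J/(m^2 K).
ω = 2π / 3.15×10^7 s = 1.99×10^-7 s⁻¹.
√((Cω)² + λ²) = √((3.53)² + 13.65²) = 14.1 W/(m²·K).
F₀ = A × √((Cω)²+λ²) = 13.84 × 14.1 = 195 W/m².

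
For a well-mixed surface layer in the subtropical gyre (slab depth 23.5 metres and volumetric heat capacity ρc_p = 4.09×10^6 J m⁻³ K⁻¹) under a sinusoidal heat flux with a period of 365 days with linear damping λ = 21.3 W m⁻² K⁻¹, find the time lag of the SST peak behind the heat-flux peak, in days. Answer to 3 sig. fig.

42.5 days

Areal heat capacity C = ρc_p × D = 4.09×10^6 × 23.5 = 9.61×10^7 J/(m²·K).
ω = 2π / 3.15×10^7 s = 1.99×10^-7 s⁻¹.
Phase lag φ = arctan(Cω/λ) = arctan(19.1/21.3) = 0.732 rad.
Time lag = φ / ω = 0.732 / 1.99×10^-7 = 3.68×10^6 s = 42.5 days.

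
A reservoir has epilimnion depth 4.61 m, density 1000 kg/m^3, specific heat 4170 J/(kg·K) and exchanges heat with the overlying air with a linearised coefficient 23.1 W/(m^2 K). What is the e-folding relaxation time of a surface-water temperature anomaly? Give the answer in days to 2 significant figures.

9.6 days

Areal heat capacity C = ρ c_p D = 1000 × 4170 × 4.61 = 1.92×10^7 J/(m^2 K).
Relaxation time τ = C / λ = 1.92×10^7 / 23.1 = 8.32×10^5 s.
In days: 8.32×10^5 s / (86400 s/day) = 9.63 days.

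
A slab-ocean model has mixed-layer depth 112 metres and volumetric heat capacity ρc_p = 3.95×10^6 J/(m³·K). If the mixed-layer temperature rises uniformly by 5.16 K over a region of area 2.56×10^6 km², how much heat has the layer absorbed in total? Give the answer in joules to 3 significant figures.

Areal heat capacity C = ρc_p × D = 3.95×10^6 × 112 = 4.42×10^8 J m⁻² K⁻¹.
Heat per unit area: q = C ΔT = 4.42×10^8 × 5.16 = 2.28×10^9 J/m².
Total heat: Q = q × A = 2.28×10^9 × (2.56×10^6 × 10⁶ m²) = 5.84×10^21 J.

5.84×10^21 J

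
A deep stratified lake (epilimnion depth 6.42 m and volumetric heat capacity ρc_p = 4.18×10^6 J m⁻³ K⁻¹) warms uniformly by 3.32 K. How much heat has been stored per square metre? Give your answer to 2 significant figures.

8.9×10^7

Areal heat capacity C = ρc_p × D = 4.18×10^6 × 6.42 = 2.68×10^7 J/(m^2 K).
ΔQ = C ΔT = 2.68×10^7 × 3.32 = 8.91×10^7 J/m².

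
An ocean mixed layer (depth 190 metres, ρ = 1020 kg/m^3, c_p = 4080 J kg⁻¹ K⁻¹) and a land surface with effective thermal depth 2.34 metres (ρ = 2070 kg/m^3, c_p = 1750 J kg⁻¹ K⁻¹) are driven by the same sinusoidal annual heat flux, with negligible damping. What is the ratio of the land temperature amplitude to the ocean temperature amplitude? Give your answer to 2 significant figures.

C_ocean = 1020 × 4080 × 190 = 7.91×10^8 J/(m²·K).
C_land = 2070 × 1750 × 2.34 = 8.48×10^6 J/(m²·K).
Undamped amplitude ∝ 1/C, so A_land/A_ocean = C_ocean/C_land = 93.3.

93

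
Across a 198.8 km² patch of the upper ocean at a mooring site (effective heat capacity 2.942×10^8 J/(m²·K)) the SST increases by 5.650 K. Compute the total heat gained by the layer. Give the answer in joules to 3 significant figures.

Areal heat capacity C = 2.942×10^8 J/(m²·K) (given).
Heat per unit area: q = C ΔT = 2.94×10^8 × 5.650 = 1.66×10^9 J/m².
Total heat: Q = q × A = 1.66×10^9 × (198.8 × 10⁶ m²) = 3.30×10^17 J.

3.30×10^17 J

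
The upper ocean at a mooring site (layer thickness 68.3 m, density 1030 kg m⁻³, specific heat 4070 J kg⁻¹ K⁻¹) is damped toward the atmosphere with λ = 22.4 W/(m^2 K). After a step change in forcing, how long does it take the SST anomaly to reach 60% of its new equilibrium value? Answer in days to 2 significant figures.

140 days

Areal heat capacity C = ρ c_p D = 1030 × 4070 × 68.3 = 2.86×10^8 J m⁻² K⁻¹.
τ = C / λ = 2.86×10^8 / 22.4 = 1.28×10^7 s.
Fraction reached: 1 − e^(−t/τ) = 0.60 ⇒ t = −τ ln(1 − 0.60) = τ × 0.916.
t = 1.17×10^7 s = 136 days.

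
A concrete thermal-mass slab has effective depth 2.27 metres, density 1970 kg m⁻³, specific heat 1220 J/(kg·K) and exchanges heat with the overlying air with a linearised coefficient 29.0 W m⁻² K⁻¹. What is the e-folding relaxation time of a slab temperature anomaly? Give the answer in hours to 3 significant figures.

Areal heat capacity C = ρ c_p D = 1970 × 1220 × 2.27 = 5.46×10^6 J/(m^2 K).
Relaxation time τ = C / λ = 5.46×10^6 / 29.0 = 1.88×10^5 s.
In hours: 1.88×10^5 s / (3600 s/hour) = 52.3 hours.

52.3 hours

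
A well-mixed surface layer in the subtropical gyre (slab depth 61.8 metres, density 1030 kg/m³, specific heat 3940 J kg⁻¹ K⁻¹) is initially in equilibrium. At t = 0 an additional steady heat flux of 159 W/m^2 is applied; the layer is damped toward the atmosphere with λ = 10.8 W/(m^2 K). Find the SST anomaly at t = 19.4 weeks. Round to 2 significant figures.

5.8 K

Areal heat capacity C = ρ c_p D = 1030 × 3940 × 61.8 = 2.51×10^8 J m⁻² K⁻¹.
τ = C / λ = 2.51×10^8 / 10.8 = 2.32×10^7 s.
Equilibrium anomaly ΔT_eq = F / λ = 159 / 10.8 = 14.7 K.
t = 19.4 weeks = 1.17×10^7 s, so t/τ = 0.505.
ΔT(t) = ΔT_eq (1 − e^(−t/τ)) = 14.7 × (1 − e^−0.505) = 5.84 K.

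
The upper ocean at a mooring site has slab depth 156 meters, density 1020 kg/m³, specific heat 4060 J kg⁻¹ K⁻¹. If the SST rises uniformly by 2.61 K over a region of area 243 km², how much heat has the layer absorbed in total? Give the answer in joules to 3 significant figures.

4.10×10^17 J

Areal heat capacity C = ρ c_p D = 1020 × 4060 × 156 = 6.46×10^8 J/(m²·K).
Heat per unit area: q = C ΔT = 6.46×10^8 × 2.61 = 1.69×10^9 J/m².
Total heat: Q = q × A = 1.69×10^9 × (243 × 10⁶ m²) = 4.10×10^17 J.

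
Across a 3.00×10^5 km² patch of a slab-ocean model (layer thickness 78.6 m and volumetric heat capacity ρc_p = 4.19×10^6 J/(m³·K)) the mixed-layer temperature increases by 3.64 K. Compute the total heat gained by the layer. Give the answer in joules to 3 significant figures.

Areal heat capacity C = ρc_p × D = 4.19×10^6 × 78.6 = 3.29×10^8 J/(m^2 K).
Heat per unit area: q = C ΔT = 3.29×10^8 × 3.64 = 1.20×10^9 J/m².
Total heat: Q = q × A = 1.20×10^9 × (3.00×10^5 × 10⁶ m²) = 3.60×10^20 J.

3.60×10^20 J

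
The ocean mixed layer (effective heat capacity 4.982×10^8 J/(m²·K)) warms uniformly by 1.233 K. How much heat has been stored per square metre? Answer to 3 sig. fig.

6.14×10^8

Areal heat capacity C = 4.982×10^8 J/(m²·K) (given).
ΔQ = C ΔT = 4.98×10^8 × 1.233 = 6.14×10^8 J/m².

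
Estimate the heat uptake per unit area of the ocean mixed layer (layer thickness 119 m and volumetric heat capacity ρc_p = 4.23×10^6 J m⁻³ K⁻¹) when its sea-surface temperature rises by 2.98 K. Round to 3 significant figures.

1.50×10^9

Areal heat capacity C = ρc_p × D = 4.23×10^6 × 119 = 5.03×10^8 J/(m^2 K).
ΔQ = C ΔT = 5.03×10^8 × 2.98 = 1.50×10^9 J/m².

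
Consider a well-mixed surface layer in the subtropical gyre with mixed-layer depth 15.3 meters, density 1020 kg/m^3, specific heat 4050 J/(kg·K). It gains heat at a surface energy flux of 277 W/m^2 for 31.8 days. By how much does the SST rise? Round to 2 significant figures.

12 K

Areal heat capacity C = ρ c_p D = 1020 × 4050 × 15.3 = 6.32×10^7 J/(m^2 K).
Net heat input Q = F Δt = 277 × (31.8 days × 86400 s/day) = 7.61×10^8 J/m².
ΔT = Q / C = 7.61×10^8 / 6.32×10^7 = 12.0 K.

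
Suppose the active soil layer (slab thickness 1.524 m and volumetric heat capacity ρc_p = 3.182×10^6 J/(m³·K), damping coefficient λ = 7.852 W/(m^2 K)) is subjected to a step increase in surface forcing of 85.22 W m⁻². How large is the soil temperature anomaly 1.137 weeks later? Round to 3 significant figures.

Areal heat capacity C = ρc_p × D = 3.182×10^6 × 1.524 = 4.85×10^6 J/(m²·K).
τ = C / λ = 4.85×10^6 / 7.852 = 6.18×10^5 s.
Equilibrium anomaly ΔT_eq = F / λ = 85.22 / 7.852 = 10.9 K.
t = 1.137 weeks = 6.88×10^5 s, so t/τ = 1.11.
ΔT(t) = ΔT_eq (1 − e^(−t/τ)) = 10.9 × (1 − e^−1.11) = 7.29 K.

7.29 K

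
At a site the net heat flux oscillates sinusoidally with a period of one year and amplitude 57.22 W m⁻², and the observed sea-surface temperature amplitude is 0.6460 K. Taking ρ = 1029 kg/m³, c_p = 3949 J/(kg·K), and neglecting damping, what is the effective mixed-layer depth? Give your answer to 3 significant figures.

ω = 2π / 3.15×10^7 s = 1.99×10^-7 s⁻¹.
Required C = F₀ / (A ω) = 57.22 / (0.6460 × 1.99×10^-7) = 4.45×10^8 J/(m²·K).
D = C / (ρ c_p) = 4.45×10^8 / (1029 × 3949) = 109 m.

109 m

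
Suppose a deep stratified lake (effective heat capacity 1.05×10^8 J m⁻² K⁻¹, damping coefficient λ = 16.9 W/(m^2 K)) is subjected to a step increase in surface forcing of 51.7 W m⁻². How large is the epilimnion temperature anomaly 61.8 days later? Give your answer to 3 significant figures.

Areal heat capacity C = 1.05×10^8 J m⁻² K⁻¹ (given).
τ = C / λ = 1.05×10^8 / 16.9 = 6.21×10^6 s.
Equilibrium anomaly ΔT_eq = F / λ = 51.7 / 16.9 = 3.06 K.
t = 61.8 days = 5.34×10^6 s, so t/τ = 0.859.
ΔT(t) = ΔT_eq (1 − e^(−t/τ)) = 3.06 × (1 − e^−0.859) = 1.76 K.

1.76 K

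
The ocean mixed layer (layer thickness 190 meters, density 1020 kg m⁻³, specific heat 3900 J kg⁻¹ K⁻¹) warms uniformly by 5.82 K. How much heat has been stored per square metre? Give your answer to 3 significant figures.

Areal heat capacity C = ρ c_p D = 1020 × 3900 × 190 = 7.56×10^8 J m⁻² K⁻¹.
ΔQ = C ΔT = 7.56×10^8 × 5.82 = 4.40×10^9 J/m².

4.40×10^9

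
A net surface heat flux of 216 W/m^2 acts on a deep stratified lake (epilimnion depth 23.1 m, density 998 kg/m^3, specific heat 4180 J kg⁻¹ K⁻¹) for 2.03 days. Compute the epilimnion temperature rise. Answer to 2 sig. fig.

0.39 K

Areal heat capacity C = ρ c_p D = 998 × 4180 × 23.1 = 9.64×10^7 J/(m²·K).
Net heat input Q = F Δt = 216 × (2.03 days × 86400 s/day) = 3.79×10^7 J/m².
ΔT = Q / C = 3.79×10^7 / 9.64×10^7 = 0.393 K.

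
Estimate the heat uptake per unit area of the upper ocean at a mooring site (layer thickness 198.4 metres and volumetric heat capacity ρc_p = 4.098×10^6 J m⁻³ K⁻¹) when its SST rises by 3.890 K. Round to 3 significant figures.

Areal heat capacity C = ρc_p × D = 4.098×10^6 × 198.4 = 8.13×10^8 J/(m^2 K).
ΔQ = C ΔT = 8.13×10^8 × 3.890 = 3.16×10^9 J/m².

3.16×10^9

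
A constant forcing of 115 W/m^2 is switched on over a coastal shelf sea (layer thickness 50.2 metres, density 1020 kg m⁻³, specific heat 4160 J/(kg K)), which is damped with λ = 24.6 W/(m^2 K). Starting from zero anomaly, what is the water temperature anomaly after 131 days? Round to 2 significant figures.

Areal heat capacity C = ρ c_p D = 1020 × 4160 × 50.2 = 2.13×10^8 J/(m^2 K).
τ = C / λ = 2.13×10^8 / 24.6 = 8.66×10^6 s.
Equilibrium anomaly ΔT_eq = F / λ = 115 / 24.6 = 4.67 K.
t = 131 days = 1.13×10^7 s, so t/τ = 1.31.
ΔT(t) = ΔT_eq (1 − e^(−t/τ)) = 4.67 × (1 − e^−1.31) = 3.41 K.

3.4 K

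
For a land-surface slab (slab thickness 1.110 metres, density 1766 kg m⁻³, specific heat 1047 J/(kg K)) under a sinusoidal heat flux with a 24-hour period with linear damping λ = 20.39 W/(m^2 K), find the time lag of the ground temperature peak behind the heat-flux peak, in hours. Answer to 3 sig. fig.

5.48 hours

Areal heat capacity C = ρ c_p D = 1766 × 1047 × 1.110 = 2.05×10^6 J m⁻² K⁻¹.
ω = 2π / 86400 s = 7.27×10^-5 s⁻¹.
Phase lag φ = arctan(Cω/λ) = arctan(149/20.39) = 1.44 rad.
Time lag = φ / ω = 1.44 / 7.27×10^-5 = 19700 s = 5.48 hours.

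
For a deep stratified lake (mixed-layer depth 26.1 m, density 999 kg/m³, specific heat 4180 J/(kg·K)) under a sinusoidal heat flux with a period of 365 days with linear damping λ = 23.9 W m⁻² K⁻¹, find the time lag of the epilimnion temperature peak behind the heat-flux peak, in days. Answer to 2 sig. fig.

43 days

Areal heat capacity C = ρ c_p D = 999 × 4180 × 26.1 = 1.09×10^8 J/(m²·K).
ω = 2π / 3.15×10^7 s = 1.99×10^-7 s⁻¹.
Phase lag φ = arctan(Cω/λ) = arctan(21.7/23.9) = 0.738 rad.
Time lag = φ / ω = 0.738 / 1.99×10^-7 = 3.70×10^6 s = 42.8 days.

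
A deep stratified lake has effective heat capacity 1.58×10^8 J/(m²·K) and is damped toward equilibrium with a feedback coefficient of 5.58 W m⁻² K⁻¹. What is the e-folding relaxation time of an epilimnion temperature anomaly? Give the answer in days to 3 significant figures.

328 days

Areal heat capacity C = 1.58×10^8 J/(m²·K) (given).
Relaxation time τ = C / λ = 1.58×10^8 / 5.58 = 2.83×10^7 s.
In days: 2.83×10^7 s / (86400 s/day) = 328 days.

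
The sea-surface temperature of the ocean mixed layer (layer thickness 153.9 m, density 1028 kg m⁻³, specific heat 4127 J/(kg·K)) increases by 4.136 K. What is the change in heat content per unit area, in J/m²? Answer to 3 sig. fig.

2.70×10^9

Areal heat capacity C = ρ c_p D = 1028 × 4127 × 153.9 = 6.53×10^8 J m⁻² K⁻¹.
ΔQ = C ΔT = 6.53×10^8 × 4.136 = 2.70×10^9 J/m².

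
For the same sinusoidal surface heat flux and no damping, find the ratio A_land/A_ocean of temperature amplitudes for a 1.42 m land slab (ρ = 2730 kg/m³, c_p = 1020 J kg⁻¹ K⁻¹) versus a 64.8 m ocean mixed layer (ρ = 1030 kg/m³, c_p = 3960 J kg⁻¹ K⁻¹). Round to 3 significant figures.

66.8

C_ocean = 1030 × 3960 × 64.8 = 2.64×10^8 J/(m²·K).
C_land = 2730 × 1020 × 1.42 = 3.95×10^6 J/(m²·K).
Undamped amplitude ∝ 1/C, so A_land/A_ocean = C_ocean/C_land = 66.8.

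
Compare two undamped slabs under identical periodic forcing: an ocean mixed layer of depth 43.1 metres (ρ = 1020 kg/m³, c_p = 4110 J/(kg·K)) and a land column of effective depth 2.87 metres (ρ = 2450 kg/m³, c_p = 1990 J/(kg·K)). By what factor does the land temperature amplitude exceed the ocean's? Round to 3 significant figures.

C_ocean = 1020 × 4110 × 43.1 = 1.81×10^8 J/(m²·K).
C_land = 2450 × 1990 × 2.87 = 1.40×10^7 J/(m²·K).
Undamped amplitude ∝ 1/C, so A_land/A_ocean = C_ocean/C_land = 12.9.

12.9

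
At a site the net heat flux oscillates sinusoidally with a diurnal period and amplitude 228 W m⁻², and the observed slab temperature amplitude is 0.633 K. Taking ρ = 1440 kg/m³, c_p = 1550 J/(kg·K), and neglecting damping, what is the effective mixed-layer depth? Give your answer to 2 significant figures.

2.2 m

ω = 2π / 86400 s = 7.27×10^-5 s⁻¹.
Required C = F₀ / (A ω) = 228 / (0.633 × 7.27×10^-5) = 4.95×10^6 J/(m²·K).
D = C / (ρ c_p) = 4.95×10^6 / (1440 × 1550) = 2.22 m.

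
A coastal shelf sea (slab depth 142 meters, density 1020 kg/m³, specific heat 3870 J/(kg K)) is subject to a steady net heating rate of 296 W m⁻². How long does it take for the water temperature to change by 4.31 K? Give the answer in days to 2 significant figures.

94 days

Areal heat capacity C = ρ c_p D = 1020 × 3870 × 142 = 5.61×10^8 J m⁻² K⁻¹.
Time required: Δt = C ΔT / F = 5.61×10^8 × 4.31 / 296 = 8.16×10^6 s.
In days: 8.16×10^6 s / (86400 s/day) = 94.5 days.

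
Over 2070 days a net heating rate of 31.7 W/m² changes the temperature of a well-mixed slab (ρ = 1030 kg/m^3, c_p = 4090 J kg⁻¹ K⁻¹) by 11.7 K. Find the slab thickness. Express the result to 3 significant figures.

Heat input Q = F Δt = 31.7 × 1.79×10^8 s = 5.67×10^9 J/m².
Required areal heat capacity C = Q / ΔT = 4.85×10^8 J/(m²·K).
Depth D = C / (ρ c_p) = 4.85×10^8 / (1030 × 4090) = 115 m.

115 m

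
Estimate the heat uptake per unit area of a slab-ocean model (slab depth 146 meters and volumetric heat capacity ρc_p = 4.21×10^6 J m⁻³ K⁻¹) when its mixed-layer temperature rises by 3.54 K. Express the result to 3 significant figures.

2.18×10^9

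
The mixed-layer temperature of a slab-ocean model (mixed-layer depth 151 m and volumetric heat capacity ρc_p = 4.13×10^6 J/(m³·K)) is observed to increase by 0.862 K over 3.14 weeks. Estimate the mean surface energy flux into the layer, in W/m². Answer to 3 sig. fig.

283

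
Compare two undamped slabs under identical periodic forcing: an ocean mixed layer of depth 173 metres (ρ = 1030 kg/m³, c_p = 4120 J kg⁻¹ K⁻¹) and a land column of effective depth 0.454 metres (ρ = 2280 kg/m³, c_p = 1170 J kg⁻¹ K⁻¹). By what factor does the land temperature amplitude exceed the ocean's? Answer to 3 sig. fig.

C_ocean = 1030 × 4120 × 173 = 7.34×10^8 J/(m²·K).
C_land = 2280 × 1170 × 0.454 = 1.21×10^6 J/(m²·K).
Undamped amplitude ∝ 1/C, so A_land/A_ocean = C_ocean/C_land = 606.

606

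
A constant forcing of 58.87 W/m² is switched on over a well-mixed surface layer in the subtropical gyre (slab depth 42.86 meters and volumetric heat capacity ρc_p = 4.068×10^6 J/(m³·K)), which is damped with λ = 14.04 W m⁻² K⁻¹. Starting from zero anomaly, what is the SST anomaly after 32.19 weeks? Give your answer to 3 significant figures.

3.32 K

Areal heat capacity C = ρc_p × D = 4.068×10^6 × 42.86 = 1.74×10^8 J/(m^2 K).
τ = C / λ = 1.74×10^8 / 14.04 = 1.24×10^7 s.
Equilibrium anomaly ΔT_eq = F / λ = 58.87 / 14.04 = 4.19 K.
t = 32.19 weeks = 1.95×10^7 s, so t/τ = 1.57.
ΔT(t) = ΔT_eq (1 − e^(−t/τ)) = 4.19 × (1 − e^−1.57) = 3.32 K.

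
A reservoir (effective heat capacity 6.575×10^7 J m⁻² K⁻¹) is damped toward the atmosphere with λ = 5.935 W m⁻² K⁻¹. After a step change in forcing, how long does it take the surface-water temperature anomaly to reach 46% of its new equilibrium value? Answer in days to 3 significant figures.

79.0 days

Areal heat capacity C = 6.575×10^7 J m⁻² K⁻¹ (given).
τ = C / λ = 6.58×10^7 / 5.935 = 1.11×10^7 s.
Fraction reached: 1 − e^(−t/τ) = 0.46 ⇒ t = −τ ln(1 − 0.46) = τ × 0.616.
t = 6.83×10^6 s = 79.0 days.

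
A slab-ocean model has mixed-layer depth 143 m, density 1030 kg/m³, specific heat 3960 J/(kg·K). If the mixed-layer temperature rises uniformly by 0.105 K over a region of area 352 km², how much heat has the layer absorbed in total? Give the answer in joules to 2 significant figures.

2.2×10^16 J

Areal heat capacity C = ρ c_p D = 1030 × 3960 × 143 = 5.83×10^8 J m⁻² K⁻¹.
Heat per unit area: q = C ΔT = 5.83×10^8 × 0.105 = 6.12×10^7 J/m².
Total heat: Q = q × A = 6.12×10^7 × (352 × 10⁶ m²) = 2.16×10^16 J.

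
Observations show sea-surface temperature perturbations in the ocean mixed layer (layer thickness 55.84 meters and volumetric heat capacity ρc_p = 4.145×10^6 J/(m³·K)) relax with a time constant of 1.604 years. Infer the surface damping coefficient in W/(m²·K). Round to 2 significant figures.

Areal heat capacity C = ρc_p × D = 4.145×10^6 × 55.84 = 2.31×10^8 J m⁻² K⁻¹.
τ = 1.604 years = 5.06×10^7 s.
λ = C / τ = 2.31×10^8 / 5.06×10^7 = 4.57 W/(m²·K).

4.6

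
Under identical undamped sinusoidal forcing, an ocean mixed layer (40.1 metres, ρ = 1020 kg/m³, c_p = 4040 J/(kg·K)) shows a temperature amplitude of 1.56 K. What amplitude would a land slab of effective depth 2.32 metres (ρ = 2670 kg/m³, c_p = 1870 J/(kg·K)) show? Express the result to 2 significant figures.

C_ocean = 1.65×10^8 J/(m²·K); C_land = 1.16×10^7 J/(m²·K).
A ∝ 1/C ⇒ A_land = A_ocean × C_ocean/C_land = 1.56 × 14.3 = 22.3 K.

22 K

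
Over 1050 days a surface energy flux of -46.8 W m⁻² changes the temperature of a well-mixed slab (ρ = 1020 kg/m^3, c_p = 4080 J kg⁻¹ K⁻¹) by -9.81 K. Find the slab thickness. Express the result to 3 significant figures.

104 m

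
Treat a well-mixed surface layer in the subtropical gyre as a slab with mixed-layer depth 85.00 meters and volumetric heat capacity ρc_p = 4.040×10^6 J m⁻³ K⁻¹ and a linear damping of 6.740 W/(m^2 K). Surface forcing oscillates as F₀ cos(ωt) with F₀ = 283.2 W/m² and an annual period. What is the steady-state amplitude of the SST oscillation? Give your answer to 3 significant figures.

4.12 K

Areal heat capacity C = ρc_p × D = 4.040×10^6 × 85.00 = 3.43×10^8 J/(m²·K).
Angular frequency ω = 2π / T = 2π / 3.15×10^7 s = 1.99×10^-7 s⁻¹.
√((Cω)² + λ²) = √((68.4)² + 6.740²) = 68.7 W/(m²·K).
Amplitude A = F₀ / √((Cω)²+λ²) = 283.2 / 68.7 = 4.12 K.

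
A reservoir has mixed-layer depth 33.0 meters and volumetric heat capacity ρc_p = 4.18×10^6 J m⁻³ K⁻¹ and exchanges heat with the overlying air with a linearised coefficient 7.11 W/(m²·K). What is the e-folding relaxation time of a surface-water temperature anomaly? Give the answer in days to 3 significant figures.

Areal heat capacity C = ρc_p × D = 4.18×10^6 × 33.0 = 1.38×10^8 J m⁻² K⁻¹.
Relaxation time τ = C / λ = 1.38×10^8 / 7.11 = 1.94×10^7 s.
In days: 1.94×10^7 s / (86400 s/day) = 225 days.

225 days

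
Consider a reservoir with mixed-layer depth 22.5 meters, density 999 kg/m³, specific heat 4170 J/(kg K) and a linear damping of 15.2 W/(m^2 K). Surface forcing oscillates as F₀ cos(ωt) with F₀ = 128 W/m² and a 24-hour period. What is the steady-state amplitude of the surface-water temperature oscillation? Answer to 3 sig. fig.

Areal heat capacity C = ρ c_p D = 999 × 4170 × 22.5 = 9.37×10^7 J m⁻² K⁻¹.
Angular frequency ω = 2π / T = 2π / 86400 s = 7.27×10^-5 s⁻¹.
√((Cω)² + λ²) = √((6820)² + 15.2²) = 6820 W/(m²·K).
Amplitude A = F₀ / √((Cω)²+λ²) = 128 / 6820 = 0.0188 K.

0.0188 K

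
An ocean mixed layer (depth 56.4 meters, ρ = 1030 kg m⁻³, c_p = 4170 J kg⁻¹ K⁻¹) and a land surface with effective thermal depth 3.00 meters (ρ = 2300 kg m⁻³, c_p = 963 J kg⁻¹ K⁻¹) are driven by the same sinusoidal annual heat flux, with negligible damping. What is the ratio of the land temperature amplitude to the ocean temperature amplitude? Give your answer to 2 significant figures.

C_ocean = 1030 × 4170 × 56.4 = 2.42×10^8 J/(m²·K).
C_land = 2300 × 963 × 3.00 = 6.64×10^6 J/(m²·K).
Undamped amplitude ∝ 1/C, so A_land/A_ocean = C_ocean/C_land = 36.5.

36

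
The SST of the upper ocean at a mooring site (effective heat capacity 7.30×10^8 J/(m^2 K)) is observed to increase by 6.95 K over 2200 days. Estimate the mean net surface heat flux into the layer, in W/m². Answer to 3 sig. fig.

26.7

Areal heat capacity C = 7.30×10^8 J/(m^2 K) (given).
Required heat per unit area: Q = C ΔT = 7.30×10^8 × 6.95 = 5.07×10^9 J/m².
Flux F = Q / Δt = 5.07×10^9 / 1.90×10^8 s = 26.7 W/m².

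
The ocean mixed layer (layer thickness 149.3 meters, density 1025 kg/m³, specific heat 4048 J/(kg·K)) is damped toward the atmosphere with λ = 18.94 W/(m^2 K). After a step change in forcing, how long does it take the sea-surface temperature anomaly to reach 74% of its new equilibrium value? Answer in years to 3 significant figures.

1.40 years

Areal heat capacity C = ρ c_p D = 1025 × 4048 × 149.3 = 6.19×10^8 J/(m²·K).
τ = C / λ = 6.19×10^8 / 18.94 = 3.27×10^7 s.
Fraction reached: 1 − e^(−t/τ) = 0.74 ⇒ t = −τ ln(1 − 0.74) = τ × 1.35.
t = 4.41×10^7 s = 1.40 years.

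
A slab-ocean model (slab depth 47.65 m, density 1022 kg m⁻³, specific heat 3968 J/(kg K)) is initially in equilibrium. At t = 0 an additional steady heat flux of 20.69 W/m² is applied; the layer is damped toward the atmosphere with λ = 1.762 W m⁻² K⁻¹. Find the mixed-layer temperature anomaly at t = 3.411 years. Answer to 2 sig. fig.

7.3 K

Areal heat capacity C = ρ c_p D = 1022 × 3968 × 47.65 = 1.93×10^8 J/(m²·K).
τ = C / λ = 1.93×10^8 / 1.762 = 1.10×10^8 s.
Equilibrium anomaly ΔT_eq = F / λ = 20.69 / 1.762 = 11.7 K.
t = 3.411 years = 1.08×10^8 s, so t/τ = 0.982.
ΔT(t) = ΔT_eq (1 − e^(−t/τ)) = 11.7 × (1 − e^−0.982) = 7.34 K.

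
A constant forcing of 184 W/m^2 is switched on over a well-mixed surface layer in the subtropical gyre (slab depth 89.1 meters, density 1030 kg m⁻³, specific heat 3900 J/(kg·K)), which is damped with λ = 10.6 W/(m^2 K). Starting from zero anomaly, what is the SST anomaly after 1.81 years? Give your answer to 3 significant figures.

14.2 K

Areal heat capacity C = ρ c_p D = 1030 × 3900 × 89.1 = 3.58×10^8 J/(m^2 K).
τ = C / λ = 3.58×10^8 / 10.6 = 3.38×10^7 s.
Equilibrium anomaly ΔT_eq = F / λ = 184 / 10.6 = 17.4 K.
t = 1.81 years = 5.71×10^7 s, so t/τ = 1.69.
ΔT(t) = ΔT_eq (1 − e^(−t/τ)) = 17.4 × (1 − e^−1.69) = 14.2 K.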